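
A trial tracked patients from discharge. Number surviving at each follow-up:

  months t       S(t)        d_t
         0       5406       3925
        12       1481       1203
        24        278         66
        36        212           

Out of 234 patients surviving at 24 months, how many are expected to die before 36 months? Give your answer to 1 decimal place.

55.6

The relevant probability is 1 − 212/278 = 0.237410.
Expected number = 234 × 0.237410 = 55.6.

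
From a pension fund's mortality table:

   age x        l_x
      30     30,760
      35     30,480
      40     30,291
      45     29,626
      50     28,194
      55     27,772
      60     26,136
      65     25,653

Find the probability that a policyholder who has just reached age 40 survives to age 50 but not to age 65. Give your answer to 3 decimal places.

This is the probability of reaching 50 but not 65, conditional on being alive at 40: (l_50 − l_65) / l_40.
= (28,194 − 25,653) / 30,291 = 2,541 / 30,291 = 0.083886.

0.084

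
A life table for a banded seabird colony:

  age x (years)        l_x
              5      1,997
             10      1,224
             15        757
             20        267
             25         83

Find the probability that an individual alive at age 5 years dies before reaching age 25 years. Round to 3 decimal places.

0.958

P(die before 25 | alive at 5) = 1 − l_25/l_5 = 1 − 83/1,997 = (1,914)/1,997 = 0.958438.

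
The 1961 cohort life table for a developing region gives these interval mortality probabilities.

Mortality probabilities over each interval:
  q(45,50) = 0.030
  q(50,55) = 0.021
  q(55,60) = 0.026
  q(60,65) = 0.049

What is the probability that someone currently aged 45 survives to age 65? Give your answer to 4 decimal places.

The overall survival probability is (1 − 0.030) × (1 − 0.021) × (1 − 0.026) × (1 − 0.049).
= 0.970 × 0.979 × 0.974 × 0.951 = 0.879618.

0.8796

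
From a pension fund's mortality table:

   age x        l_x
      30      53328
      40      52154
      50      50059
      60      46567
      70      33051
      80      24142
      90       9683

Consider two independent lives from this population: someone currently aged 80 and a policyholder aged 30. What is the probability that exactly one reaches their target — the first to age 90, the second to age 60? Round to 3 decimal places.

p₁ = l_90/l_80 = 9683/24142 = 0.401085; p₂ = l_60/l_30 = 46567/53328 = 0.873219.
P(exactly one) = p₁(1−p₂) + (1−p₁)p₂ = 0.050850 + 0.522984 = 0.573834.

0.574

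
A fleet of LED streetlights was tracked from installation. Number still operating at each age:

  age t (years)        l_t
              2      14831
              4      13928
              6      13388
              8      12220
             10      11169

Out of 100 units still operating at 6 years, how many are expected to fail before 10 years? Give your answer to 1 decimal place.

16.6

The relevant probability is 1 − 11169/13388 = 0.165745.
Expected number = 100 × 0.165745 = 16.6.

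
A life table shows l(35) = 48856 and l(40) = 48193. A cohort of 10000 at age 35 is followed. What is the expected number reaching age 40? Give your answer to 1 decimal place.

9864.3

The relevant probability is 48193/48856 = 0.986430.
Expected number = 10000 × 0.986430 = 9864.3.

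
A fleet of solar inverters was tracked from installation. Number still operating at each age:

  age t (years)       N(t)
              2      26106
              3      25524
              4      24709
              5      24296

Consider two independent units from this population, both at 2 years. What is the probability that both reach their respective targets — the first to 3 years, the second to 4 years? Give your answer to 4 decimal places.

p₁ = N(3)/N(2) = 25524/26106 = 0.977706; p₂ = N(4)/N(2) = 24709/26106 = 0.946487.
P(both) = p₁ × p₂ = 0.977706 × 0.946487 = 0.925386.

0.9254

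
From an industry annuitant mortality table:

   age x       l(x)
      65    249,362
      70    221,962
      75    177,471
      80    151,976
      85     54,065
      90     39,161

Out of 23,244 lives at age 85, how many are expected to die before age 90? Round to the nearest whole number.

6408

The relevant probability is 1 − 39,161/54,065 = 0.275668.
Expected number = 23,244 × 0.275668 = 6408.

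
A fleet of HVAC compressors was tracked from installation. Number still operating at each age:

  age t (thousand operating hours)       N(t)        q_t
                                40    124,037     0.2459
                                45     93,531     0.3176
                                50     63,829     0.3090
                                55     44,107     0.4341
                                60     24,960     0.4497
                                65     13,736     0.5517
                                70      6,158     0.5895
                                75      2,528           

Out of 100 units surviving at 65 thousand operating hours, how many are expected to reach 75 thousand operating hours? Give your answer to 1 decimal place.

The relevant probability is 2,528/13,736 = 0.184042.
Expected number = 100 × 0.184042 = 18.4.

18.4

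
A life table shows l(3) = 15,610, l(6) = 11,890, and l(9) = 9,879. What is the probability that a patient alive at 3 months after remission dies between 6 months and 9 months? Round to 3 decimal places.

0.129

This is the probability of reaching 6 but not 9, conditional on being alive at 3: (l(6) − l(9)) / l(3).
= (11,890 − 9,879) / 15,610 = 2,011 / 15,610 = 0.128828.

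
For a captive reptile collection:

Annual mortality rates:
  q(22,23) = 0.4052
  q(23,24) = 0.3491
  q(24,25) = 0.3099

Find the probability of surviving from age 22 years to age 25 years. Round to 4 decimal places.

The overall survival probability is (1 − 0.4052) × (1 − 0.3491) × (1 − 0.3099).
= 0.5948 × 0.6509 × 0.6901 = 0.267176.

0.2672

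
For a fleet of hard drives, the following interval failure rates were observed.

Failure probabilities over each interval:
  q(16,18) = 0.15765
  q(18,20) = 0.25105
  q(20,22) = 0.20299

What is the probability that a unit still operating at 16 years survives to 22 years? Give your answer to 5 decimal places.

0.50282

Chaining the interval survival probabilities: (1 − 0.15765) × (1 − 0.25105) × (1 − 0.20299).
= 0.84235 × 0.74895 × 0.79701 = 0.502816.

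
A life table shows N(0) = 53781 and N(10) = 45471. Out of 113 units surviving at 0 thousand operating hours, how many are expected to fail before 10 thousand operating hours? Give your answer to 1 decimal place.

The relevant probability is 1 − 45471/53781 = 0.154516.
Expected number = 113 × 0.154516 = 17.5.

17.5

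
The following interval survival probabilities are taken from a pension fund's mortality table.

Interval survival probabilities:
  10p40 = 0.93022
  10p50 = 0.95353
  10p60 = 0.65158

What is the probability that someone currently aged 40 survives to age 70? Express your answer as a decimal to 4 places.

0.5779

30p40 = 0.93022 × 0.95353 × 0.65158.
= 0.577947.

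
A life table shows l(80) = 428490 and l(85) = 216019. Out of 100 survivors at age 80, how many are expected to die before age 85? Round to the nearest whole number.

The relevant probability is 1 − 216019/428490 = 0.495860.
Expected number = 100 × 0.495860 = 50.

50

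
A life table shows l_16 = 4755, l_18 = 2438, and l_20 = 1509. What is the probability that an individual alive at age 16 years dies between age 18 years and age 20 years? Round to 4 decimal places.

This is the probability of reaching 18 but not 20, conditional on being alive at 16: (l_18 − l_20) / l_16.
= (2438 − 1509) / 4755 = 929 / 4755 = 0.195373.

0.1954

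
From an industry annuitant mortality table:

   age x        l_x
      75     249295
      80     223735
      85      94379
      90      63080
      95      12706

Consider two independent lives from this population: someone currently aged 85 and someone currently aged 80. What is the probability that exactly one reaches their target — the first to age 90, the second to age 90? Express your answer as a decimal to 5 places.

p₁ = l_90/l_85 = 63080/94379 = 0.668369; p₂ = l_90/l_80 = 63080/223735 = 0.281941.
P(exactly one) = p₁(1−p₂) + (1−p₁)p₂ = 0.479928 + 0.093500 = 0.573429.

0.57343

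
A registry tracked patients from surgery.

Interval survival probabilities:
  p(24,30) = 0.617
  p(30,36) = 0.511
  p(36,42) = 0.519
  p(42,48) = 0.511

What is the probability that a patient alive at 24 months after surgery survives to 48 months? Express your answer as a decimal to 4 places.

0.0836

Survival from 24 to 48 is the product of surviving each interval: 0.617 × 0.511 × 0.519 × 0.511.
= 0.083617.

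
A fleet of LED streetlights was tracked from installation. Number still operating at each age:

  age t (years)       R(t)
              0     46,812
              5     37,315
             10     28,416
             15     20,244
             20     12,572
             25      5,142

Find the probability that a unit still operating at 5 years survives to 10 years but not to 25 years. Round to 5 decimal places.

This is the probability of reaching 10 but not 25, conditional on being operational at 5: (R(10) − R(25)) / R(5).
= (28,416 − 5,142) / 37,315 = 23,274 / 37,315 = 0.623717.

0.62372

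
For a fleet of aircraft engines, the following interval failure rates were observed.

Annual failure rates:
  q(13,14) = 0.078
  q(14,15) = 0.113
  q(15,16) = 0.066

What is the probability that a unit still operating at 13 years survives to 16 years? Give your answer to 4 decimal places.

The overall survival probability is (1 − 0.078) × (1 − 0.113) × (1 − 0.066).
= 0.922 × 0.887 × 0.934 = 0.763838.

0.7638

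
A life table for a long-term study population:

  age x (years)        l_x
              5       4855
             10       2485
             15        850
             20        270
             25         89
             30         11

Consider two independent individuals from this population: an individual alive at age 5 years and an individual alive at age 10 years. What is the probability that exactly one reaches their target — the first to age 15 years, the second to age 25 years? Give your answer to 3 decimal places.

0.198

p₁ = l_15/l_5 = 850/4855 = 0.175077; p₂ = l_25/l_10 = 89/2485 = 0.035815.
P(exactly one) = p₁(1−p₂) + (1−p₁)p₂ = 0.168807 + 0.029545 = 0.198351.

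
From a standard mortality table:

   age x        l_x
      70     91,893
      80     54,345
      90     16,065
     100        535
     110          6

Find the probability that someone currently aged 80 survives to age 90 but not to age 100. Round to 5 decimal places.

We want 10|10q80 = (l_90 − l_100)/l_80.
This is the probability of reaching 90 but not 100, conditional on being alive at 80: (l_90 − l_100) / l_80.
= (16,065 − 535) / 54,345 = 15,530 / 54,345 = 0.285767.

0.28577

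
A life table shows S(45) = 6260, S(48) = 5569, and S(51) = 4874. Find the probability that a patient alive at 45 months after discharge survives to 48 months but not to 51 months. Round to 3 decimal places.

0.111

This is the probability of reaching 48 but not 51, conditional on being alive at 45: (S(48) − S(51)) / S(45).
= (5569 − 4874) / 6260 = 695 / 6260 = 0.111022.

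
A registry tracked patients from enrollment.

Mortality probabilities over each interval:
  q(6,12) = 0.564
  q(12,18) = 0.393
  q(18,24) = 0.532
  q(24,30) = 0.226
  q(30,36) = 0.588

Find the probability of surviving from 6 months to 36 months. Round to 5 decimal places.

Chaining the interval survival probabilities: (1 − 0.564) × (1 − 0.393) × (1 − 0.532) × (1 − 0.226) × (1 − 0.588).
= 0.436 × 0.607 × 0.468 × 0.774 × 0.412 = 0.039497.

0.03950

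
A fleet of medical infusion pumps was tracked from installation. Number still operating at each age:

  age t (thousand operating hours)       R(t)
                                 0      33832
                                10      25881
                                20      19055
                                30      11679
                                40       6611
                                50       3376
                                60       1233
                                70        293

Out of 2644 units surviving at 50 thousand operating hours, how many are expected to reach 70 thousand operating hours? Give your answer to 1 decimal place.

The relevant probability is 293/3376 = 0.086789.
Expected number = 2644 × 0.086789 = 229.5.

229.5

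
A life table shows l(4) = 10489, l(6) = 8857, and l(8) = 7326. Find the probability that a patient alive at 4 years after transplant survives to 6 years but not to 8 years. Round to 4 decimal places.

This is the probability of reaching 6 but not 8, conditional on being alive at 4: (l(6) − l(8)) / l(4).
= (8857 − 7326) / 10489 = 1531 / 10489 = 0.145962.

0.1460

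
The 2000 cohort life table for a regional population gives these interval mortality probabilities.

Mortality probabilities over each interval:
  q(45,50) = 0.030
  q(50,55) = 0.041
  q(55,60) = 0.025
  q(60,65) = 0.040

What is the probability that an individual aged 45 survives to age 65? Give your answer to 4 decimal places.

0.8707

Chaining the interval survival probabilities: (1 − 0.030) × (1 − 0.041) × (1 − 0.025) × (1 − 0.040).
= 0.970 × 0.959 × 0.975 × 0.960 = 0.870695.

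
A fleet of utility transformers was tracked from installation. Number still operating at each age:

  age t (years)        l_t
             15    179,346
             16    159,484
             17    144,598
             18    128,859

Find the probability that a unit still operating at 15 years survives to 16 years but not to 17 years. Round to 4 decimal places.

0.0830

This is the probability of reaching 16 but not 17, conditional on being operational at 15: (l_16 − l_17) / l_15.
= (159,484 − 144,598) / 179,346 = 14,886 / 179,346 = 0.083002.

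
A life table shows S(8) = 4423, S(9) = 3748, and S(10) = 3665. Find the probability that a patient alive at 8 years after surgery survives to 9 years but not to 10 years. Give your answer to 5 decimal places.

0.01877

This is the probability of reaching 9 but not 10, conditional on being alive at 8: (S(9) − S(10)) / S(8).
= (3748 − 3665) / 4423 = 83 / 4423 = 0.018766.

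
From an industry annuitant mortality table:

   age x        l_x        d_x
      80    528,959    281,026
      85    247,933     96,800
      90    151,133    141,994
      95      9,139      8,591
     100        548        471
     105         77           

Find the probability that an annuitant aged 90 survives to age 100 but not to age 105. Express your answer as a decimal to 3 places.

0.003

We want 10|5q90 = (l_100 − l_105)/l_90.
This is the probability of reaching 100 but not 105, conditional on being alive at 90: (l_100 − l_105) / l_90.
= (548 − 77) / 151,133 = 471 / 151,133 = 0.003116.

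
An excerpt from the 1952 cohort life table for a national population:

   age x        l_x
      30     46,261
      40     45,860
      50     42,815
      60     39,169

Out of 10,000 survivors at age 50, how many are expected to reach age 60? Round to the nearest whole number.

9148

The relevant probability is 39,169/42,815 = 0.914843.
Expected number = 10,000 × 0.914843 = 9148.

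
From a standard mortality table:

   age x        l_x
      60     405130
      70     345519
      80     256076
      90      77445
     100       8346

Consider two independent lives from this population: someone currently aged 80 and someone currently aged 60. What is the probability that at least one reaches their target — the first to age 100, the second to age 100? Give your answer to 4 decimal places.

p₁ = l_100/l_80 = 8346/256076 = 0.032592; p₂ = l_100/l_60 = 8346/405130 = 0.020601.
P(at least one) = 1 − (1−p₁)(1−p₂) = 1 − 0.967408 × 0.979399 = 0.052522.

0.0525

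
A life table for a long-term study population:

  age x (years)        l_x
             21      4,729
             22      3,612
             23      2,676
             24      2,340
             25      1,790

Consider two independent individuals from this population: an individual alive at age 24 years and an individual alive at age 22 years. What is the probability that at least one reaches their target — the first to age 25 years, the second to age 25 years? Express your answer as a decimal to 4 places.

0.8814

p₁ = l_25/l_24 = 1,790/2,340 = 0.764957; p₂ = l_25/l_22 = 1,790/3,612 = 0.495570.
P(at least one) = 1 − (1−p₁)(1−p₂) = 1 − 0.235043 × 0.504430 = 0.881437.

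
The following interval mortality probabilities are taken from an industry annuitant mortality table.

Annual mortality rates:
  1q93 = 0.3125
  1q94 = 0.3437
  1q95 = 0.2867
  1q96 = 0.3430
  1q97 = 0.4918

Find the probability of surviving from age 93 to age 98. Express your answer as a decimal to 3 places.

The overall survival probability is (1 − 0.3125) × (1 − 0.3437) × (1 − 0.2867) × (1 − 0.3430) × (1 − 0.4918).
= 0.6875 × 0.6563 × 0.7133 × 0.6570 × 0.5082 = 0.107460.

0.107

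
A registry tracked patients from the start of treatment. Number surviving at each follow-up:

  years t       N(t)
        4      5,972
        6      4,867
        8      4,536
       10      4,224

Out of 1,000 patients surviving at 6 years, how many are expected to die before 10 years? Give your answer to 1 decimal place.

132.1

The relevant probability is 1 − 4,224/4,867 = 0.132114.
Expected number = 1,000 × 0.132114 = 132.1.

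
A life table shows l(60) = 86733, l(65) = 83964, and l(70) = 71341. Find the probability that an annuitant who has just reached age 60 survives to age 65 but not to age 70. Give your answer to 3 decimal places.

This is the probability of reaching 65 but not 70, conditional on being alive at 60: (l(65) − l(70)) / l(60).
= (83964 − 71341) / 86733 = 12623 / 86733 = 0.145539.

0.146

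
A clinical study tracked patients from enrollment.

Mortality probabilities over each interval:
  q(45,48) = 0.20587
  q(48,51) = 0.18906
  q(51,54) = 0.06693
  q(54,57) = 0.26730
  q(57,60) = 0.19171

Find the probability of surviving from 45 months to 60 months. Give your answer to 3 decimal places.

0.356

P(survive 45→60) = (1 − 0.20587) × (1 − 0.18906) × (1 − 0.06693) × (1 − 0.26730) × (1 − 0.19171).
= 0.79413 × 0.81094 × 0.93307 × 0.73270 × 0.80829 = 0.355867.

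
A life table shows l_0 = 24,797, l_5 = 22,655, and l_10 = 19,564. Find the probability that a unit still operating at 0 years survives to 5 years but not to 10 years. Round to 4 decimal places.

This is the probability of reaching 5 but not 10, conditional on being operational at 0: (l_5 − l_10) / l_0.
= (22,655 − 19,564) / 24,797 = 3,091 / 24,797 = 0.124652.

0.1247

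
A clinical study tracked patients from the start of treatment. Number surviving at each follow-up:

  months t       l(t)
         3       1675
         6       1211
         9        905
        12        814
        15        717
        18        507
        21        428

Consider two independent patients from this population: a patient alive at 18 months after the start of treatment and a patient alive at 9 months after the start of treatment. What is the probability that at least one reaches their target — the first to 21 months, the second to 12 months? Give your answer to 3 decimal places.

0.984

p₁ = l(21)/l(18) = 428/507 = 0.844181; p₂ = l(12)/l(9) = 814/905 = 0.899448.
P(at least one) = 1 − (1−p₁)(1−p₂) = 1 − 0.155819 × 0.100552 = 0.984332.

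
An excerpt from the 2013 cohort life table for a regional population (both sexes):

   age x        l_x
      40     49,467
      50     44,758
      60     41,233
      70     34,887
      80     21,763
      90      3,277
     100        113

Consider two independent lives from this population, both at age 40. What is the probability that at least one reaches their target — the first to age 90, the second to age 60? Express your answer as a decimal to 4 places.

p₁ = l_90/l_40 = 3,277/49,467 = 0.066246; p₂ = l_60/l_40 = 41,233/49,467 = 0.833546.
P(at least one) = 1 − (1−p₁)(1−p₂) = 1 − 0.933754 × 0.166454 = 0.844573.

0.8446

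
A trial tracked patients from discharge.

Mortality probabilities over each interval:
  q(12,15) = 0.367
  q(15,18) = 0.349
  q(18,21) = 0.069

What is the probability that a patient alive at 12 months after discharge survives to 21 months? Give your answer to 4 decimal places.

0.3836

Survival from 12 to 21 is the product of surviving each interval: (1 − 0.367) × (1 − 0.349) × (1 − 0.069).
= 0.633 × 0.651 × 0.931 = 0.383649.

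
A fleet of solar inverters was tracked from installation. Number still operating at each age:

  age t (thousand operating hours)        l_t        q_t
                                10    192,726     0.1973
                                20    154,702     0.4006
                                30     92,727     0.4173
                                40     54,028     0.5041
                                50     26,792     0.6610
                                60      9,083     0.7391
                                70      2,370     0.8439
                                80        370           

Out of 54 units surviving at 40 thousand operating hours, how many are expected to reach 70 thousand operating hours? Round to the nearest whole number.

2

The relevant probability is 2,370/54,028 = 0.043866.
Expected number = 54 × 0.043866 = 2.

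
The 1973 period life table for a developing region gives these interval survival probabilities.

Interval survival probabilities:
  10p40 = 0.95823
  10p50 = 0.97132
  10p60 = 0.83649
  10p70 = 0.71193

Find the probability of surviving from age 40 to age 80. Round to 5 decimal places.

The overall survival probability is 0.95823 × 0.97132 × 0.83649 × 0.71193.
= 0.554281.

0.55428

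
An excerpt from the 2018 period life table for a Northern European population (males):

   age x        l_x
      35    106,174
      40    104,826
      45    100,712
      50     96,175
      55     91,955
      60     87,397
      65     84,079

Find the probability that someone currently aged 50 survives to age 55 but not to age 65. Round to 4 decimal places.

0.0819

We want 5|10q50 = (l_55 − l_65)/l_50.
This is the probability of reaching 55 but not 65, conditional on being alive at 50: (l_55 − l_65) / l_50.
= (91,955 − 84,079) / 96,175 = 7,876 / 96,175 = 0.081892.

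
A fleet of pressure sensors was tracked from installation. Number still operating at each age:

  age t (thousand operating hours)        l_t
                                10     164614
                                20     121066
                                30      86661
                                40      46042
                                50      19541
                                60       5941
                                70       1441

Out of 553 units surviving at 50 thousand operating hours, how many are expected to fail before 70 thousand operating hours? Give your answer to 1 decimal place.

The relevant probability is 1 − 1441/19541 = 0.926258.
Expected number = 553 × 0.926258 = 512.2.

512.2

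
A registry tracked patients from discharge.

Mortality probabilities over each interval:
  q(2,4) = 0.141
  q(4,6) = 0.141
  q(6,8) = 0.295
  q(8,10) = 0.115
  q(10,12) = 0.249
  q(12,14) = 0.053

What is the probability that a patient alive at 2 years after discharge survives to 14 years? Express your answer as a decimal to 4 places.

Survival from 2 to 14 is the product of surviving each interval: (1 − 0.141) × (1 − 0.141) × (1 − 0.295) × (1 − 0.115) × (1 − 0.249) × (1 − 0.053).
= 0.859 × 0.859 × 0.705 × 0.885 × 0.751 × 0.947 = 0.327423.

0.3274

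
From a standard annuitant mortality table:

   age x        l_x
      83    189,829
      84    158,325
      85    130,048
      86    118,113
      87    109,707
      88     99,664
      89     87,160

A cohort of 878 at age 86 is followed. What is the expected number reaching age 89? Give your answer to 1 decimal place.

647.9

The relevant probability is 87,160/118,113 = 0.737937.
Expected number = 878 × 0.737937 = 647.9.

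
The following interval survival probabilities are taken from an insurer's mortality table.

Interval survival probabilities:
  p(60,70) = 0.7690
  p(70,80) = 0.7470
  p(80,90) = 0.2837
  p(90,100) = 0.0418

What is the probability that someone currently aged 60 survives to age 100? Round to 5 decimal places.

The overall survival probability is 0.7690 × 0.7470 × 0.2837 × 0.0418.
= 0.006812.

0.00681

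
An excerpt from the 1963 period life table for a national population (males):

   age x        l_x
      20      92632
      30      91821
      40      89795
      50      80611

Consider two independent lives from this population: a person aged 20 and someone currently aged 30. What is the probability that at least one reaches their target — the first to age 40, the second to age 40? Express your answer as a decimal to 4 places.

0.9993

p₁ = l_40/l_20 = 89795/92632 = 0.969373; p₂ = l_40/l_30 = 89795/91821 = 0.977935.
P(at least one) = 1 − (1−p₁)(1−p₂) = 1 − 0.030627 × 0.022065 = 0.999324.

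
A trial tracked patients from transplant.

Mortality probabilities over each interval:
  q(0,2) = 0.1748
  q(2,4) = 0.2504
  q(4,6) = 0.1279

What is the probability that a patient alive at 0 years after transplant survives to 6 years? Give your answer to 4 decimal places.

0.5395

P(survive 0→6) = (1 − 0.1748) × (1 − 0.2504) × (1 − 0.1279).
= 0.8252 × 0.7496 × 0.8721 = 0.539455.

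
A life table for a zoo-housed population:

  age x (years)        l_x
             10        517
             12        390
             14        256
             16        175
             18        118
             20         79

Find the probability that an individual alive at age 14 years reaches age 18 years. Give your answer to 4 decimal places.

0.4609

The conditional survival probability is l_18/l_14 = 118/256 = 0.460938.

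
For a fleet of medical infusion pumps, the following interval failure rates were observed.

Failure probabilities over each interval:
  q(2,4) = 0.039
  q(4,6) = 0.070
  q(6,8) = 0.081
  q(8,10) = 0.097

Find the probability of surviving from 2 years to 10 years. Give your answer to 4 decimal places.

Chaining the interval survival probabilities: (1 − 0.039) × (1 − 0.070) × (1 − 0.081) × (1 − 0.097).
= 0.961 × 0.930 × 0.919 × 0.903 = 0.741668.

0.7417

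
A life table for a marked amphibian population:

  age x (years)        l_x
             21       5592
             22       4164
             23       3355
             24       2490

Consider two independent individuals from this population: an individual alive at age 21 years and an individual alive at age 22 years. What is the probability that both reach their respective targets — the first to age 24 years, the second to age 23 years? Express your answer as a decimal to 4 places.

0.3588

p₁ = l_24/l_21 = 2490/5592 = 0.445279; p₂ = l_23/l_22 = 3355/4164 = 0.805716.
P(both) = p₁ × p₂ = 0.445279 × 0.805716 = 0.358768.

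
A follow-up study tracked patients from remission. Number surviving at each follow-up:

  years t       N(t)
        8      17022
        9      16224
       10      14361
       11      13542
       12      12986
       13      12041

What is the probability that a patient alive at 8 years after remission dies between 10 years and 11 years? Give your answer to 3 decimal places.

This is the probability of reaching 10 but not 11, conditional on being alive at 8: (N(10) − N(11)) / N(8).
= (14361 − 13542) / 17022 = 819 / 17022 = 0.048114.

0.048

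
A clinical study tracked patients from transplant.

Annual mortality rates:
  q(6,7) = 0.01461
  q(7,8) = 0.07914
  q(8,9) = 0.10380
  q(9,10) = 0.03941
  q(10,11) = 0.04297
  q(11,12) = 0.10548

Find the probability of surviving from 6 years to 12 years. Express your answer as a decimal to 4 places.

The overall survival probability is (1 − 0.01461) × (1 − 0.07914) × (1 − 0.10380) × (1 − 0.03941) × (1 − 0.04297) × (1 − 0.10548).
= 0.98539 × 0.92086 × 0.89620 × 0.96059 × 0.95703 × 0.89452 = 0.668745.

0.6687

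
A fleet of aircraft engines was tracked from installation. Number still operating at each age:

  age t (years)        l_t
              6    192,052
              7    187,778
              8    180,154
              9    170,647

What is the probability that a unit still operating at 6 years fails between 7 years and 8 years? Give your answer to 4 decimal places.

0.0397

This is the probability of reaching 7 but not 8, conditional on being operational at 6: (l_7 − l_8) / l_6.
= (187,778 − 180,154) / 192,052 = 7,624 / 192,052 = 0.039698.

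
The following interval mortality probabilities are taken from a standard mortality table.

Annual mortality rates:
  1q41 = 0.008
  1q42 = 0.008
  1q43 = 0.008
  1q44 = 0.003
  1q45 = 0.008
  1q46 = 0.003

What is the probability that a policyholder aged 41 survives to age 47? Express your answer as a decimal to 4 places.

The overall survival probability is (1 − 0.008) × (1 − 0.008) × (1 − 0.008) × (1 − 0.003) × (1 − 0.008) × (1 − 0.003).
= 0.992 × 0.992 × 0.992 × 0.997 × 0.992 × 0.997 = 0.962580.

0.9626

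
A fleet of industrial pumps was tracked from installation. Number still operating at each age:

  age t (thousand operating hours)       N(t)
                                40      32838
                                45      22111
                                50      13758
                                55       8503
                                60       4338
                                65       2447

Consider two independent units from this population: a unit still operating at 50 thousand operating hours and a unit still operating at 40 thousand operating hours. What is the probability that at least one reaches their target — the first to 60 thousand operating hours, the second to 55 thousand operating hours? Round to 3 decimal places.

p₁ = N(60)/N(50) = 4338/13758 = 0.315307; p₂ = N(55)/N(40) = 8503/32838 = 0.258938.
P(at least one) = 1 − (1−p₁)(1−p₂) = 1 − 0.684693 × 0.741062 = 0.492600.

0.493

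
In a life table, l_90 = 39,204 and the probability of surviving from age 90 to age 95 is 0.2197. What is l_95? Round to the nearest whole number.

8613

l_95 = l_90 × p = 39,204 × 0.2197 = 8613.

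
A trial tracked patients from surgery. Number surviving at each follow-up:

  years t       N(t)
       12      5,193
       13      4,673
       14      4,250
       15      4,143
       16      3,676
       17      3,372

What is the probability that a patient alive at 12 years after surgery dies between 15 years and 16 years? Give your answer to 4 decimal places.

This is the probability of reaching 15 but not 16, conditional on being alive at 12: (N(15) − N(16)) / N(12).
= (4,143 − 3,676) / 5,193 = 467 / 5,193 = 0.089929.

0.0899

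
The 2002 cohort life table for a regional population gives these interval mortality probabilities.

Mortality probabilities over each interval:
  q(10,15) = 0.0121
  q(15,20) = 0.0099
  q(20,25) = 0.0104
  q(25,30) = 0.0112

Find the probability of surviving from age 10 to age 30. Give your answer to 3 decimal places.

0.957

The overall survival probability is (1 − 0.0121) × (1 − 0.0099) × (1 − 0.0104) × (1 − 0.0112).
= 0.9879 × 0.9901 × 0.9896 × 0.9888 = 0.957106.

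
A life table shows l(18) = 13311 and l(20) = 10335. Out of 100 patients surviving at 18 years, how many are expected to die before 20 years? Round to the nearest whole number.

22

The relevant probability is 1 − 10335/13311 = 0.223574.
Expected number = 100 × 0.223574 = 22.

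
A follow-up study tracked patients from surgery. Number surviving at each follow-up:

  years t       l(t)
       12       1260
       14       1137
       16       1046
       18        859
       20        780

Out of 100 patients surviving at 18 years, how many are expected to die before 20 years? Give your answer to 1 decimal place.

9.2

The relevant probability is 1 − 780/859 = 0.091967.
Expected number = 100 × 0.091967 = 9.2.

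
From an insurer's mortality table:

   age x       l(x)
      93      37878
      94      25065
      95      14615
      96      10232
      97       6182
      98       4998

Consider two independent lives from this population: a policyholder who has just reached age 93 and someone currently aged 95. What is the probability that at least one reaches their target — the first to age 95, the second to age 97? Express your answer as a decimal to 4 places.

0.6456

p₁ = l(95)/l(93) = 14615/37878 = 0.385844; p₂ = l(97)/l(95) = 6182/14615 = 0.422990.
P(at least one) = 1 − (1−p₁)(1−p₂) = 1 − 0.614156 × 0.577010 = 0.645626.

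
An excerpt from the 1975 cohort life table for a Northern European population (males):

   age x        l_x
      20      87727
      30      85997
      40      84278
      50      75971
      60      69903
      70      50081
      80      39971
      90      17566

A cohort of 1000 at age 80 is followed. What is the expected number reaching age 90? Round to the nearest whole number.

The relevant probability is 17566/39971 = 0.439469.
Expected number = 1000 × 0.439469 = 439.

439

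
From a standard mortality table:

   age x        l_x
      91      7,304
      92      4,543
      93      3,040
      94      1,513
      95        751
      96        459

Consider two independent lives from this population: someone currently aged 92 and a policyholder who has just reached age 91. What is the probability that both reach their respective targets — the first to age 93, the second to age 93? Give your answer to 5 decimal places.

0.27851

p₁ = l_93/l_92 = 3,040/4,543 = 0.669161; p₂ = l_93/l_91 = 3,040/7,304 = 0.416210.
P(both) = p₁ × p₂ = 0.669161 × 0.416210 = 0.278511.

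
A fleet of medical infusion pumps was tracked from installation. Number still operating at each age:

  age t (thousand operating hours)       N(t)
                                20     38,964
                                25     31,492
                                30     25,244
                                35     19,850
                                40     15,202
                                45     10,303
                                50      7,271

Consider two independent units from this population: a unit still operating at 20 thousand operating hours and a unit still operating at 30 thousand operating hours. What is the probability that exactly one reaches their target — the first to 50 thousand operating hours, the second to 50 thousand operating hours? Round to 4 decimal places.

0.3671

p₁ = N(50)/N(20) = 7,271/38,964 = 0.186608; p₂ = N(50)/N(30) = 7,271/25,244 = 0.288029.
P(exactly one) = p₁(1−p₂) + (1−p₁)p₂ = 0.132859 + 0.234280 = 0.367140.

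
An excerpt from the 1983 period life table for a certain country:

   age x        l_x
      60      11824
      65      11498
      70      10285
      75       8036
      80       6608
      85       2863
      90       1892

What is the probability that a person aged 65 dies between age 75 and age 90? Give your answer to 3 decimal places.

We want 10|15q65 = (l_75 − l_90)/l_65.
This is the probability of reaching 75 but not 90, conditional on being alive at 65: (l_75 − l_90) / l_65.
= (8036 − 1892) / 11498 = 6144 / 11498 = 0.534354.

0.534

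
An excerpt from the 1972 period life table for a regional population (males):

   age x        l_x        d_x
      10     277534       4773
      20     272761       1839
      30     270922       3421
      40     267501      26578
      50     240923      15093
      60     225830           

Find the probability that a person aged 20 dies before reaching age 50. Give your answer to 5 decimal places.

0.11672

P(die before 50 | alive at 20) = 1 − l_50/l_20 = 1 − 240923/272761 = (31838)/272761 = 0.116725.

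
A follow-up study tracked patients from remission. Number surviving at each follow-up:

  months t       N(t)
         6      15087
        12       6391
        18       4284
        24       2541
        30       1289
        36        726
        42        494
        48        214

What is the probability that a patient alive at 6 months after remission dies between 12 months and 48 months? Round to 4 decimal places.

This is the probability of reaching 12 but not 48, conditional on being alive at 6: (N(12) − N(48)) / N(6).
= (6391 − 214) / 15087 = 6177 / 15087 = 0.409425.

0.4094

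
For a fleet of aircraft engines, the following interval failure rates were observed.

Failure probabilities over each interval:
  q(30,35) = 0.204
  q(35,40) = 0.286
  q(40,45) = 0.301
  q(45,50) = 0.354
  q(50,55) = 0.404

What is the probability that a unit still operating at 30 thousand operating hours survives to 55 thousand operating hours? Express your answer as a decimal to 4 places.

The overall survival probability is (1 − 0.204) × (1 − 0.286) × (1 − 0.301) × (1 − 0.354) × (1 − 0.404).
= 0.796 × 0.714 × 0.699 × 0.646 × 0.596 = 0.152956.

0.1530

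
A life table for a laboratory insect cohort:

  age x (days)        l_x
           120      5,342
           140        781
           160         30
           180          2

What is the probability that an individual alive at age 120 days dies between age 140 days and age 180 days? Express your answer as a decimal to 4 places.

0.1458

This is the probability of reaching 140 but not 180, conditional on being alive at 120: (l_140 − l_180) / l_120.
= (781 − 2) / 5,342 = 779 / 5,342 = 0.145826.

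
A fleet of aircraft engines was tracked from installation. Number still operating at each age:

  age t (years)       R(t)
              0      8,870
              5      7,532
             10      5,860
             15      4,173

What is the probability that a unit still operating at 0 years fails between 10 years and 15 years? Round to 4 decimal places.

This is the probability of reaching 10 but not 15, conditional on being operational at 0: (R(10) − R(15)) / R(0).
= (5,860 − 4,173) / 8,870 = 1,687 / 8,870 = 0.190192.

0.1902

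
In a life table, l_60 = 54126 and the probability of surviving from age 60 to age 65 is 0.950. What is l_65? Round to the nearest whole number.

l_65 = l_60 × p = 54126 × 0.950 = 51420.

51420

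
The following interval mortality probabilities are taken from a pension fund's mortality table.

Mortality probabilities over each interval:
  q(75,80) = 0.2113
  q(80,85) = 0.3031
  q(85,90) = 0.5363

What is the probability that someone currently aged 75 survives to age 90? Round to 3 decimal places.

Survival from 75 to 90 is the product of surviving each interval: (1 − 0.2113) × (1 − 0.3031) × (1 − 0.5363).
= 0.7887 × 0.6969 × 0.4637 = 0.254870.

0.255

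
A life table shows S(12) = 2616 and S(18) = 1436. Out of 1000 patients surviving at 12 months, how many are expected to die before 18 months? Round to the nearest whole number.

The relevant probability is 1 − 1436/2616 = 0.451070.
Expected number = 1000 × 0.451070 = 451.

451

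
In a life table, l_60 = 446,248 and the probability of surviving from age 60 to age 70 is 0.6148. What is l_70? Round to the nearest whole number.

274353

l_70 = l_60 × p = 446,248 × 0.6148 = 274353.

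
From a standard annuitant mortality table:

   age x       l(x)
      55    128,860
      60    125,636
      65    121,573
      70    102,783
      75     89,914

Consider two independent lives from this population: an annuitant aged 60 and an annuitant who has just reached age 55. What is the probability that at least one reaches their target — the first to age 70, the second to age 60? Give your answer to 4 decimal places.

0.9954

p₁ = l(70)/l(60) = 102,783/125,636 = 0.818101; p₂ = l(60)/l(55) = 125,636/128,860 = 0.974981.
P(at least one) = 1 − (1−p₁)(1−p₂) = 1 − 0.181899 × 0.025019 = 0.995449.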